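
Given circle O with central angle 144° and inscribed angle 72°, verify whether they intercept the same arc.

By the inscribed angle theorem, if both angles subtend the same arc, the inscribed angle must be half the central angle.
Half of 144° = 72°, which equals the given inscribed angle of 72°.
Therefore, yes, they correspond to the same arc.

Yes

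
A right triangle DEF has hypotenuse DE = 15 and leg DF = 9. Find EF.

Rearranging the Pythagorean theorem to solve for the unknown leg:
leg^2 = hypotenuse^2 - known_leg^2 = 225 - 81 = 144
leg = sqrt(144) = 12.

12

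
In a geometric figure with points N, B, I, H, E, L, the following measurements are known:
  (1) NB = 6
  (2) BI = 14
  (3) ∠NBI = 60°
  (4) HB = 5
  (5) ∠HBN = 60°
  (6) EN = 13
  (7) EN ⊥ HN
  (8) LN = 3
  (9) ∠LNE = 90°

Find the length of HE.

Step 1: By the law of cosines on triangle HBN: HN² = 5² + 6² − 2·5·6·cos(60°) = 31, so HN = √31.
Step 2: By the law of cosines on triangle HNE: HE² = √31² + 13² − 2·√31·13·cos(90°) = 200, so HE = 10·√2.

Therefore, the length of HE = 10·√2.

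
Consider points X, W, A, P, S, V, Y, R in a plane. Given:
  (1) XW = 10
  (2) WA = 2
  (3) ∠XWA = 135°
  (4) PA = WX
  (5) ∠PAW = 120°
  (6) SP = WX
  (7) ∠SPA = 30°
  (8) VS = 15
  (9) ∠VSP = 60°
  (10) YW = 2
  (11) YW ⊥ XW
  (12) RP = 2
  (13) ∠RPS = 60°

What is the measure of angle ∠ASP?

From the given relations: SP = WX = 10; PA = WX = 10.
Step 1: By the law of cosines on triangle SPA: SA² = 10² + 10² − 2·10·10·cos(30°) = 26.79, so SA ≈ 5.18.
Step 2: By the inverse law of cosines on triangle ASP: cos(∠ASP) = (5.18² + 10² − 10²) / (2·5.18·10) = 26.79/103.53 = 0.2588, so ∠ASP = 75°.

Therefore, the measure of angle ∠ASP = 75°.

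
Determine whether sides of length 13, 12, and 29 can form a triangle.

The longest side is 29. The other two sides sum to 12 + 13 = 25.
Since 25 ≤ 29, the two shorter sides cannot reach around to close the triangle.

No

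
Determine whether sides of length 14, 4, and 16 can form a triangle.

Yes.
The triangle inequality requires that the sum of any two sides exceeds the third.
Here 4 + 14 = 18 > 16, so the condition is met.

Yes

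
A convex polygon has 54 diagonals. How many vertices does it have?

Using d = n(n - 3)/2, we solve 54 = n(n - 3)/2.
So n(n - 3) = 108.
Testing n = 12: 12 * 9 = 108 = 108. Correct.
The polygon has 12 sides.

12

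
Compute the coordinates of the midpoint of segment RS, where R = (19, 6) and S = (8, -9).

The midpoint is the point halfway along the segment.
Move half the horizontal distance: 19 + (8 - 19)/2 = 19 + -11/2 = 27/2
Move half the vertical distance: 6 + (-9 - 6)/2 = 6 + -15/2 = -3/2
Midpoint = (27/2, -3/2)

(27/2, -3/2)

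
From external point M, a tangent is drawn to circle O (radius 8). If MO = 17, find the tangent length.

tangent = √(d² - r²) = √(17² - 8²) = √(289 - 64) = √225 = 15

15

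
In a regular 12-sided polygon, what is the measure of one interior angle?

Each interior angle of a regular n-gon is (n - 2) * 180 / n.
For n = 12: (12 - 2) * 180 / 12 = 1800/12 = 150 degrees.

150 degrees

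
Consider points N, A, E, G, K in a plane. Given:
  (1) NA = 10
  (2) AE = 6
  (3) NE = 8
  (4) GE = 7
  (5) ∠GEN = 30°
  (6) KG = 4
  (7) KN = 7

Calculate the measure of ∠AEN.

Step 1: By the inverse law of cosines on triangle AEN: cos(∠AEN) = (6² + 8² − 10²) / (2·6·8) = 0/96 = 0, so ∠AEN = 90°.

Therefore, the measure of angle ∠AEN = 90°.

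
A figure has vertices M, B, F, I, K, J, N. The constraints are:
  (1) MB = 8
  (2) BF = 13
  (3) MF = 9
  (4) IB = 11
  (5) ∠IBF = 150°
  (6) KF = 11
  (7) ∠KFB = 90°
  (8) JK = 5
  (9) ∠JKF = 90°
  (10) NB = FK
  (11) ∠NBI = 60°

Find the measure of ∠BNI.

From the given relations: NB = FK = 11.
Step 1: By the law of cosines on triangle NBI: NI² = 11² + 11² − 2·11·11·cos(60°) = 121, so NI = 11.
Step 2: By the inverse law of cosines on triangle BNI: cos(∠BNI) = (11² + 11² − 11²) / (2·11·11) = 121/242 = 0.5, so ∠BNI = 60°.

Therefore, the measure of angle ∠BNI = 60°.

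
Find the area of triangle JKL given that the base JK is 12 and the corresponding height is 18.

Area = (1/2)(12)(18) = 108

108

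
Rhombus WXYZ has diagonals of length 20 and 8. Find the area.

Area = (20 * 8) / 2 = 160 / 2 = 80

80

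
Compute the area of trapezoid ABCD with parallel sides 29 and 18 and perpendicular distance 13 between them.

Area of a trapezoid = (base1 + base2) * height / 2
Area = (29 + 18) * 13 / 2
Area = 47 * 13 / 2
Area = 611 / 2
Area = 611/2

611/2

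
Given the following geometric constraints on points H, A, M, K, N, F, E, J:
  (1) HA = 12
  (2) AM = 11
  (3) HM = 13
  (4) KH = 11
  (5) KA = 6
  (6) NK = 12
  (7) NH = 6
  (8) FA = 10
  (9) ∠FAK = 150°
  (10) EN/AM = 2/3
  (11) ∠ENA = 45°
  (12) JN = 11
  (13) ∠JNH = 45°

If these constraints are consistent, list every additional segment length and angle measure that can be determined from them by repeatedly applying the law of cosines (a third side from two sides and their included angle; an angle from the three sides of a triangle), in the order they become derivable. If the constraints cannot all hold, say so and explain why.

The constraints are consistent. Derivable facts, in order:
After 1 step:
- HJ ≈ 7.98
- KF ≈ 15.49
- ∠AHK = 29.84°
- ∠AHM = 52.02°
- ∠AKH = 84.35°
- ∠AMH = 59.3°
- ∠HAK = 65.81°
- ∠HAM = 68.68°
- ∠HKN = 29.84°
- ∠HNK = 65.81°
- ∠KHN = 84.35°
After 2 steps:
- ∠AFK = 11.17°
- ∠AKF = 18.83°
- ∠HJN = 32.12°
- ∠JHN = 102.88°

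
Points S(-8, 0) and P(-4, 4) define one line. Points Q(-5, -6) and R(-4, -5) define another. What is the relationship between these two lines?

Slope of line 1: m1 = (4 - 0)/(-4 - -8) = 4/4 = 1
Slope of line 2: m2 = (-5 - -6)/(-4 - -5) = 1/1 = 1
Two lines are parallel if and only if they have equal slopes (or both are vertical).
Here m1 = m2 = 1, confirming the lines are parallel.

Parallel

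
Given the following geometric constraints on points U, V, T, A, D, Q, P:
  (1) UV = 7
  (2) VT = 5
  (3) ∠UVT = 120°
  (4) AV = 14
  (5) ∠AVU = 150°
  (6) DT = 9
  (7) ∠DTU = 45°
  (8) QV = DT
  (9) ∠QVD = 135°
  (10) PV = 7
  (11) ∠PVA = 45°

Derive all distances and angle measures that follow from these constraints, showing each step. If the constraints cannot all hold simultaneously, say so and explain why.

The constraints are consistent.

From the given relations:
  QV = DT = 9

Step 1: From UV = 7, VT = 5, and ∠UVT = 120°, by the law of cosines:
  UT² = UV² + VT² - 2·UV·VT·cos(120°) = 49 + 25 + 35 = 109
  UT = √109

Step 2: From UV = 7, VA = 14, and ∠UVA = 150°, by the law of cosines:
  UA² = UV² + VA² - 2·UV·VA·cos(150°) = 49 + 196 + 169.7 = 414.7
  UA ≈ 20.37

Step 3: From AV = 14, VP = 7, and ∠AVP = 45°, by the law of cosines:
  AP² = AV² + VP² - 2·AV·VP·cos(45°) = 196 + 49 - 138.6 = 106.4
  AP ≈ 10.32

Step 4: From UT = √109, TD = 9, and ∠UTD = 45°, by the law of cosines:
  UD² = UT² + TD² - 2·UT·TD·cos(45°) = 109 + 81 - 132.9 = 57.12
  UD ≈ 7.56

Step 5: From UA = 20.37, UV = 7, AV = 14, by the inverse law of cosines:
  cos(∠AUV) = (UA² + UV² - AV²) / (2·UA·UV)
  ∠AUV = 20.1°

Step 6: From UT = √109, UV = 7, TV = 5, by the inverse law of cosines:
  cos(∠TUV) = (UT² + UV² - TV²) / (2·UT·UV)
  ∠TUV = 24.5°

Step 7: From TU = √109, TV = 5, UV = 7, by the inverse law of cosines:
  cos(∠UTV) = (TU² + TV² - UV²) / (2·TU·TV)
  ∠UTV = 35.5°

Step 8: From AP = 10.32, AV = 14, PV = 7, by the inverse law of cosines:
  cos(∠PAV) = (AP² + AV² - PV²) / (2·AP·AV)
  ∠PAV = 28.68°

Step 9: From AU = 20.37, AV = 14, UV = 7, by the inverse law of cosines:
  cos(∠UAV) = (AU² + AV² - UV²) / (2·AU·AV)
  ∠UAV = 9.9°

Step 10: From PA = 10.32, PV = 7, AV = 14, by the inverse law of cosines:
  cos(∠APV) = (PA² + PV² - AV²) / (2·PA·PV)
  ∠APV = 106.32°

Step 11: From UD = 7.56, UT = √109, DT = 9, by the inverse law of cosines:
  cos(∠DUT) = (UD² + UT² - DT²) / (2·UD·UT)
  ∠DUT = 57.36°

Step 12: From DT = 9, DU = 7.56, TU = √109, by the inverse law of cosines:
  cos(∠TDU) = (DT² + DU² - TU²) / (2·DT·DU)
  ∠TDU = 77.64°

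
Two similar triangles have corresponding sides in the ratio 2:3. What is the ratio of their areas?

Area scales with the square of linear dimensions. If every length is multiplied by 2/3, then the area is multiplied by (2/3)^2 = 4/9.
The area ratio is 4:9.

4:9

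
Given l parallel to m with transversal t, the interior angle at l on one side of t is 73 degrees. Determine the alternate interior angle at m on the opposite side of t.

Alternate interior angles are equal: 73 degrees.

73 degrees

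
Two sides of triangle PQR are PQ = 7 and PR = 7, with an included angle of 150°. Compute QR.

By the law of cosines: QR^2 = PQ^2 + PR^2 - 2*PQ*PR*cos(P)
QR^2 = 7^2 + 7^2 - 2*7*7*cos(150°)
QR^2 = 49 + 49 - 98*(-sqrt(3)/2)
QR^2 = 49*sqrt(3) + 98
QR = 7*sqrt(sqrt(3) + 2)

7*sqrt(sqrt(3) + 2)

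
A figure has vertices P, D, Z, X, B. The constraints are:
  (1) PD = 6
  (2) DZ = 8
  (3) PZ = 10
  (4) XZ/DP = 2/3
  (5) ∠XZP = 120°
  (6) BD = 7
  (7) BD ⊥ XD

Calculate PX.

From the given relations: XZ = 2/3·DP = 2/3·6 = 4.
Step 1: By the law of cosines on triangle PZX: PX² = 10² + 4² − 2·10·4·cos(120°) = 156, so PX = 2·√39.

Therefore, the length of PX = 2·√39.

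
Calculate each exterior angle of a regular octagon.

Each exterior angle of a regular n-gon is 360 / n.
For n = 8: 360 / 8 = 45 degrees.

45 degrees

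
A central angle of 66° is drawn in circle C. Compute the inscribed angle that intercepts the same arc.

By the inscribed angle theorem, the inscribed angle is half the central angle.
Inscribed angle = 66° / 2 = 33°

33°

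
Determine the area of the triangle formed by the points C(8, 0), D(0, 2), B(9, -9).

The Shoelace formula computes the area from vertex coordinates by summing cross products.
For vertices (8,0), (0,2), (9,-9):
Signed sum = 8*2 - 0*0 + 0*-9 - 9*2 + 9*0 - 8*-9
= 16 + -18 + 72 = 70
Area = (1/2)|70| = 35.

35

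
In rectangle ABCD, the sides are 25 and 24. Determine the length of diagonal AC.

A rectangle's diagonal splits it into two right triangles, with the diagonal as the hypotenuse.
By the Pythagorean theorem, d^2 = 25^2 + 24^2 = 1201.
Therefore d = sqrt(1201).

sqrt(1201)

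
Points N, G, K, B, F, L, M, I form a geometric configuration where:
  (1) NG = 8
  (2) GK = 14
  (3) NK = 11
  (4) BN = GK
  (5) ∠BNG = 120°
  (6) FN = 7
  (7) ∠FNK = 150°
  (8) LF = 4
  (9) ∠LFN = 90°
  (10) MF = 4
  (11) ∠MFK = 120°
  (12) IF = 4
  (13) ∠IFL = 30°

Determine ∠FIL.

Step 1: By the law of cosines on triangle IFL: IL² = 4² + 4² − 2·4·4·cos(30°) = 4.29, so IL ≈ 2.07.
Step 2: By the inverse law of cosines on triangle FIL: cos(∠FIL) = (4² + 2.07² − 4²) / (2·4·2.07) = 4.29/16.56 = 0.2588, so ∠FIL = 75°.

Therefore, the measure of angle ∠FIL = 75°.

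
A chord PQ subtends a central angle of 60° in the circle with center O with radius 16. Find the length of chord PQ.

Chord length = 2r sin(θ/2)
= 2 × 16 × sin(60°/2)
= 2 × 16 × sin(30°)
= 16

16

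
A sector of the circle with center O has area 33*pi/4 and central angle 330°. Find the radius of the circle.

The sector covers 330°/360° = 11/12 of the full circle.
Full circle area = 33*pi/4 / 11/12 = 9*pi.
Since full area = πr², we get r² = 9*pi/π = 9, so r = 3.

3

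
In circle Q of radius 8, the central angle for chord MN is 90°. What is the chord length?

Chord length = 2r sin(θ/2)
= 2 × 8 × sin(90°/2)
= 2 × 8 × sin(45°)
= 8*sqrt(2)

8*sqrt(2)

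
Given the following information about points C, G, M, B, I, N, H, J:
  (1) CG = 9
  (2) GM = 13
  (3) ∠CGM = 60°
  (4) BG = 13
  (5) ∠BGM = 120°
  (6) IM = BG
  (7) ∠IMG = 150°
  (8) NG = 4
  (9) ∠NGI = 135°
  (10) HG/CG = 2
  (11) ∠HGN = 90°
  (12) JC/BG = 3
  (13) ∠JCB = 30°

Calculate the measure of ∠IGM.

From the given relations: IM = BG = 13.
Step 1: By the law of cosines on triangle GMI: GI² = 13² + 13² − 2·13·13·cos(150°) = 630.72, so GI ≈ 25.11.
Step 2: By the inverse law of cosines on triangle IGM: cos(∠IGM) = (25.11² + 13² − 13²) / (2·25.11·13) = 630.72/652.97 = 0.9659, so ∠IGM = 15°.

Therefore, the measure of angle ∠IGM = 15°.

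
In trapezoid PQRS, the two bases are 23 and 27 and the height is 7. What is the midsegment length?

The midsegment of a trapezoid = (base1 + base2) / 2
midsegment = (23 + 27) / 2
midsegment = 50 / 2
midsegment = 25

25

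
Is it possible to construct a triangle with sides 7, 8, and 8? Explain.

Check all three triangle inequalities:
7 + 8 = 15 > 8 ✓
7 + 8 = 15 > 8 ✓
8 + 8 = 16 > 7 ✓
All conditions hold, so these sides form a valid triangle.

Yes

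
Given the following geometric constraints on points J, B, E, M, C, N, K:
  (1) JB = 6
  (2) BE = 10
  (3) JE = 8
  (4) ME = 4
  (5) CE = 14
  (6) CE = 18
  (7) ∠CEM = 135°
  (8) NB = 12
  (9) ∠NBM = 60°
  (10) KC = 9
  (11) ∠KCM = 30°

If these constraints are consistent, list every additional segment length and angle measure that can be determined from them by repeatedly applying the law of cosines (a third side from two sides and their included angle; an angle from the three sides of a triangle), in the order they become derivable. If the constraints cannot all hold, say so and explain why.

These constraints are not satisfiable: (5) CE = 14 and (6) CE = 18 assign two different lengths to the same segment. No planar figure meets all of them, so nothing further can be derived.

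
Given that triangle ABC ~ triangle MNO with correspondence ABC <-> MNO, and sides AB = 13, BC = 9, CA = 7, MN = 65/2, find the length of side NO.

Similar triangles have proportional sides. Setting up the proportion:
MN / AB = NO / BC
65/2 / 13 = NO / 9
NO = 9 * 65/2 / 13 = 45/2.

45/2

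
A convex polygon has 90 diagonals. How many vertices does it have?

Using d = n(n - 3)/2, we solve 90 = n(n - 3)/2.
So n(n - 3) = 180.
Testing n = 15: 15 * 12 = 180 = 180. Correct.
The polygon has 15 sides.

15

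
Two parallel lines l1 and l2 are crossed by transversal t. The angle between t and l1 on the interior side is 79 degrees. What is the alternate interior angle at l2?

Alternate interior angles are equal: 79 degrees.

79 degrees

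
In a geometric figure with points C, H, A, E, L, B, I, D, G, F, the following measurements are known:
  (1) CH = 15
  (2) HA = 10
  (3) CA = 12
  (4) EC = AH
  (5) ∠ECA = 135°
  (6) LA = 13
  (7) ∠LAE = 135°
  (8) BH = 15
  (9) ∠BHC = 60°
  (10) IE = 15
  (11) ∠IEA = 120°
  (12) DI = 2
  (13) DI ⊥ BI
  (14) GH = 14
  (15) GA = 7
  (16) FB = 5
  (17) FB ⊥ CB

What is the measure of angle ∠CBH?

Step 1: By the law of cosines on triangle BHC: BC² = 15² + 15² − 2·15·15·cos(60°) = 225, so BC = 15.
Step 2: By the inverse law of cosines on triangle CBH: cos(∠CBH) = (15² + 15² − 15²) / (2·15·15) = 225/450 = 0.5, so ∠CBH = 60°.

Therefore, the measure of angle ∠CBH = 60°.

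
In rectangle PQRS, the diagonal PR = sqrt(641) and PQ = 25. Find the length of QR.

Using the Pythagorean theorem: d^2 = a^2 + b^2
b^2 = d^2 - a^2
b^2 = 641 - 625
b^2 = 16
b = sqrt(16) = 4

4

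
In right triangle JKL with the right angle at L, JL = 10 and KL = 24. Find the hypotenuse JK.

JK = sqrt(10^2 + 24^2) = sqrt(676) = 26

26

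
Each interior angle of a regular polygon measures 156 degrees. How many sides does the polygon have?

The exterior angle is the supplement of the interior angle: 180 - 156 = 24 degrees.
Since the exterior angles of any convex polygon sum to 360 degrees, the number of sides is 360 / 24 = 15.

15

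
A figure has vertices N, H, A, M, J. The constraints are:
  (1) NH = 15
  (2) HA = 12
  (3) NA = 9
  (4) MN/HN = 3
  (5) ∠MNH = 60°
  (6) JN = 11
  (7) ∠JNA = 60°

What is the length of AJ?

Step 1: By the law of cosines on triangle ANJ: AJ² = 9² + 11² − 2·9·11·cos(60°) = 103, so AJ = √103.

Therefore, the length of AJ = √103.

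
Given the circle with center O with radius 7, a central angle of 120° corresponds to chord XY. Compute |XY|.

Drop a perpendicular from the center to the chord, bisecting both the chord and the central angle.
Each half-chord = r sin(θ/2) = 7 sin(60°).
The full chord = 2 × 7 × sin(60°) = 7*sqrt(3).

7*sqrt(3)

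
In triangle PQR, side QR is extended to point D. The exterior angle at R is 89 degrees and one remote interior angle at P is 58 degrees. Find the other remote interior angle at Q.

angle Q = 89 - 58 = 31 degrees (exterior angle theorem).

31 degrees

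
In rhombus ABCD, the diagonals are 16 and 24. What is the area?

Area of a rhombus = (d1 * d2) / 2
Area = (16 * 24) / 2
Area = 384 / 2
Area = 192

192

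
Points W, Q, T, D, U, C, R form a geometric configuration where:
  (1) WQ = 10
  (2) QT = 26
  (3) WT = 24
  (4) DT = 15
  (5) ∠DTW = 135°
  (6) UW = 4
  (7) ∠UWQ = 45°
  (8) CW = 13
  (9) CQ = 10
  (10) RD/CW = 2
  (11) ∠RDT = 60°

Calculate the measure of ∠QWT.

Step 1: By the inverse law of cosines on triangle QWT: cos(∠QWT) = (10² + 24² − 26²) / (2·10·24) = 0/480 = 0, so ∠QWT = 90°.

Therefore, the measure of angle ∠QWT = 90°.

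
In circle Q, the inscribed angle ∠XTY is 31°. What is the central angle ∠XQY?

Central angle = 2 × 31° = 62° (inscribed angle theorem).

62°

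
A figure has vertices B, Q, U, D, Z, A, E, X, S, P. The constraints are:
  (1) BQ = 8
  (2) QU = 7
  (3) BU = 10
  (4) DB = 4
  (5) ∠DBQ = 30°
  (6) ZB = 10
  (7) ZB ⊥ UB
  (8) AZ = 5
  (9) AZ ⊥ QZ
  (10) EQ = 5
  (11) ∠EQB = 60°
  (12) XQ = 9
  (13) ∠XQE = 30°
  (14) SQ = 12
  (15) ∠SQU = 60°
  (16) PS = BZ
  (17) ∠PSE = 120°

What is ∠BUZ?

Step 1: By the law of cosines on triangle UBZ: UZ² = 10² + 10² − 2·10·10·cos(90°) = 200, so UZ = 10·√2.
Step 2: By the inverse law of cosines on triangle BUZ: cos(∠BUZ) = (10² + (10·√2)² − 10²) / (2·10·10·√2) = 200/282.84 = 0.7071, so ∠BUZ = 45°.

Therefore, the measure of angle ∠BUZ = 45°.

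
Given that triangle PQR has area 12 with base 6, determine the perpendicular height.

Area = (1/2) * base * height
height = 2 * Area / base
height = 2 * 12 / 6
height = 24 / 6
height = 4

4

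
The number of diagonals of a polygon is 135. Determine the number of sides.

Using d = n(n - 3)/2, we solve 135 = n(n - 3)/2.
So n(n - 3) = 270.
Testing n = 18: 18 * 15 = 270 = 270. Correct.
The polygon has 18 sides.

18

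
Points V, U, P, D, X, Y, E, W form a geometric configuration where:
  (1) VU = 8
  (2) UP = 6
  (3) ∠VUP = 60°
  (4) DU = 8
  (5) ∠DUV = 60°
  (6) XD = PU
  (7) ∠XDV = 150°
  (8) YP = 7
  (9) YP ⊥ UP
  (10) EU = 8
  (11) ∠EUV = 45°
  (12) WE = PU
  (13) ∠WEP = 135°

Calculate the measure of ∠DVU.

Step 1: By the law of cosines on triangle VUD: VD² = 8² + 8² − 2·8·8·cos(60°) = 64, so VD = 8.
Step 2: By the inverse law of cosines on triangle DVU: cos(∠DVU) = (8² + 8² − 8²) / (2·8·8) = 64/128 = 0.5, so ∠DVU = 60°.

Therefore, the measure of angle ∠DVU = 60°.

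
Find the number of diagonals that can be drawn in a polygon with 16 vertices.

Each of the 16 vertices connects to 13 non-adjacent vertices via diagonals.
Total connections = 16 × 13 = 208, but each diagonal is counted twice.
Number of diagonals = 208 / 2 = 104.

104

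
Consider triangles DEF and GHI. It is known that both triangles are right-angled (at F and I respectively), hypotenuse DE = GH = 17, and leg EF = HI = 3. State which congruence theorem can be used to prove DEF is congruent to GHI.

The given information provides:
both triangles are right-angled (at F and I respectively), hypotenuse DE = GH = 17, and leg EF = HI = 3
This matches the HL congruence theorem.
The hypotenuse and one leg of two right triangles are equal (Hypotenuse-Leg).

HL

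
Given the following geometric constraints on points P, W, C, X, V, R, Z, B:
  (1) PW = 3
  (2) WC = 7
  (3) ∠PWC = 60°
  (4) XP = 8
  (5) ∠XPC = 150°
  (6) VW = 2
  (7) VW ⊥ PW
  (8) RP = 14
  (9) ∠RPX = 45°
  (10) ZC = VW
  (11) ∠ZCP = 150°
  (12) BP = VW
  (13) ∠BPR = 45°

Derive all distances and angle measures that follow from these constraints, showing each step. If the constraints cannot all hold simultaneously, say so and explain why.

The constraints are consistent.

From the given relations:
  ZC = VW = 2
  BP = VW = 2

Step 1: From PW = 3, WC = 7, and ∠PWC = 60°, by the law of cosines:
  PC² = PW² + WC² - 2·PW·WC·cos(60°) = 9 + 49 - 21 = 37
  PC = √37

Step 2: From PW = 3, WV = 2, and ∠PWV = 90°, by the law of cosines:
  PV² = PW² + WV² - 2·PW·WV·cos(90°) = 9 + 4 - 0 = 13
  PV = √13

Step 3: From XP = 8, PR = 14, and ∠XPR = 45°, by the law of cosines:
  XR² = XP² + PR² - 2·XP·PR·cos(45°) = 64 + 196 - 158.4 = 101.6
  XR ≈ 10.08

Step 4: From RP = 14, PB = 2, and ∠RPB = 45°, by the law of cosines:
  RB² = RP² + PB² - 2·RP·PB·cos(45°) = 196 + 4 - 39.6 = 160.4
  RB ≈ 12.66

Step 5: From PC = √37, CZ = 2, and ∠PCZ = 150°, by the law of cosines:
  PZ² = PC² + CZ² - 2·PC·CZ·cos(150°) = 37 + 4 + 21.07 = 62.07
  PZ ≈ 7.88

Step 6: From CP = √37, PX = 8, and ∠CPX = 150°, by the law of cosines:
  CX² = CP² + PX² - 2·CP·PX·cos(150°) = 37 + 64 + 84.29 = 185.3
  CX ≈ 13.61

Step 7: From PC = √37, PW = 3, CW = 7, by the inverse law of cosines:
  cos(∠CPW) = (PC² + PW² - CW²) / (2·PC·PW)
  ∠CPW = 94.72°

Step 8: From PV = √13, PW = 3, VW = 2, by the inverse law of cosines:
  cos(∠VPW) = (PV² + PW² - VW²) / (2·PV·PW)
  ∠VPW = 33.69°

Step 9: From CP = √37, CW = 7, PW = 3, by the inverse law of cosines:
  cos(∠PCW) = (CP² + CW² - PW²) / (2·CP·CW)
  ∠PCW = 25.28°

Step 10: From XP = 8, XR = 10.08, PR = 14, by the inverse law of cosines:
  cos(∠PXR) = (XP² + XR² - PR²) / (2·XP·XR)
  ∠PXR = 100.86°

Step 11: From VP = √13, VW = 2, PW = 3, by the inverse law of cosines:
  cos(∠PVW) = (VP² + VW² - PW²) / (2·VP·VW)
  ∠PVW = 56.31°

Step 12: From RB = 12.66, RP = 14, BP = 2, by the inverse law of cosines:
  cos(∠BRP) = (RB² + RP² - BP²) / (2·RB·RP)
  ∠BRP = 6.41°

Step 13: From RP = 14, RX = 10.08, PX = 8, by the inverse law of cosines:
  cos(∠PRX) = (RP² + RX² - PX²) / (2·RP·RX)
  ∠PRX = 34.14°

Step 14: From BP = 2, BR = 12.66, PR = 14, by the inverse law of cosines:
  cos(∠PBR) = (BP² + BR² - PR²) / (2·BP·BR)
  ∠PBR = 128.59°

Step 15: From PC = √37, PZ = 7.88, CZ = 2, by the inverse law of cosines:
  cos(∠CPZ) = (PC² + PZ² - CZ²) / (2·PC·PZ)
  ∠CPZ = 7.29°

Step 16: From CP = √37, CX = 13.61, PX = 8, by the inverse law of cosines:
  cos(∠PCX) = (CP² + CX² - PX²) / (2·CP·CX)
  ∠PCX = 17.09°

Step 17: From XC = 13.61, XP = 8, CP = √37, by the inverse law of cosines:
  cos(∠CXP) = (XC² + XP² - CP²) / (2·XC·XP)
  ∠CXP = 12.91°

Step 18: From ZC = 2, ZP = 7.88, CP = √37, by the inverse law of cosines:
  cos(∠CZP) = (ZC² + ZP² - CP²) / (2·ZC·ZP)
  ∠CZP = 22.71°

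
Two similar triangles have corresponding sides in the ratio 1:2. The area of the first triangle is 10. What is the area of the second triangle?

For similar figures, the area ratio equals the square of the side ratio.
Side ratio (the first triangle to the second triangle) = 1:2, so area ratio = 1^2:2^2 = 1:4.
If the area of the first triangle is 10, then the area of the second triangle = 10 * (4/1) = 40.

40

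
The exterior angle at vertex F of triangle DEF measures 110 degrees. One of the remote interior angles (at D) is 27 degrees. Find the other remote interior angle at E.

The exterior angle theorem states that an exterior angle equals the sum of the two non-adjacent interior angles.
So 110 = 27 + angle E, which gives angle E = 110 - 27 = 83 degrees.

83 degrees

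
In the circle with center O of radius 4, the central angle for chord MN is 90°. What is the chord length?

Chord = 2(4) sin(45°) = 4*sqrt(2)

4*sqrt(2)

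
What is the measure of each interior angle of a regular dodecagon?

Each interior angle of a regular n-gon is (n - 2) * 180 / n.
For n = 12: (12 - 2) * 180 / 12 = 1800/12 = 150 degrees.

150 degrees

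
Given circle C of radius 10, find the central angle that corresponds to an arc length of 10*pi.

θ = 360 × 10*pi / (2π × 10) = 180° (rearranging arc length formula).

180°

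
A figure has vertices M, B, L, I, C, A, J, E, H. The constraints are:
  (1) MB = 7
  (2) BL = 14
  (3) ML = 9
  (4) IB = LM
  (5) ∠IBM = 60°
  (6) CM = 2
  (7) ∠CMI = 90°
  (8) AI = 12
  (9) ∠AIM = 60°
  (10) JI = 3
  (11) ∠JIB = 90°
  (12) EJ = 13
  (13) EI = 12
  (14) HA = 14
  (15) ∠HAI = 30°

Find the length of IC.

From the given relations: IB = LM = 9.
Step 1: By the law of cosines on triangle IBM: IM² = 9² + 7² − 2·9·7·cos(60°) = 67, so IM = √67.
Step 2: By the law of cosines on triangle IMC: IC² = √67² + 2² − 2·√67·2·cos(90°) = 71, so IC = √71.

Therefore, the length of IC = √71.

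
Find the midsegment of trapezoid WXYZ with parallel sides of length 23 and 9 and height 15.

The midsegment of a trapezoid = (base1 + base2) / 2
midsegment = (23 + 9) / 2
midsegment = 32 / 2
midsegment = 16

16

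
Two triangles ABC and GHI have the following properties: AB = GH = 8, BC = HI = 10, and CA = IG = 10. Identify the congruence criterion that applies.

Consider the given information: AB = GH = 8, BC = HI = 10, and CA = IG = 10
This is not ASA or HL: ASA requires two angles and the side between them. HL only applies to right triangles with matching hypotenuse and leg.
The correct criterion is SSS. All three pairs of corresponding sides are equal (Side-Side-Side).

SSS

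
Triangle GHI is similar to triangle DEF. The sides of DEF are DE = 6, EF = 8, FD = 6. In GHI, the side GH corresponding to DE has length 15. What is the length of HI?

Since the triangles are similar, the ratio of corresponding sides is constant.
Scale factor k = GH / DE = 15 / 6 = 5/2
HI = k * EF = 5/2 * 8 = 20

20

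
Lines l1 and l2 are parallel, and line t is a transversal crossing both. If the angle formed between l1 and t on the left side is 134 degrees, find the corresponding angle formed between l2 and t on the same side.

When a transversal crosses parallel lines, angles in the same position at each intersection are called corresponding angles.
These are always equal, so the answer is 134 degrees.

134 degrees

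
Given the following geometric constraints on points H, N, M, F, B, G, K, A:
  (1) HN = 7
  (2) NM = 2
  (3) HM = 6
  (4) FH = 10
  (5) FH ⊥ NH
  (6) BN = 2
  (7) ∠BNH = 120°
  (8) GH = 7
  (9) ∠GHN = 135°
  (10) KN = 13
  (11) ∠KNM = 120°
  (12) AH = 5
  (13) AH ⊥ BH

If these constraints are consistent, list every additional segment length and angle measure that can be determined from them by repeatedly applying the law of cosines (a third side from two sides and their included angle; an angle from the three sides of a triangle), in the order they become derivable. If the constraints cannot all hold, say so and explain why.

The constraints are consistent. Derivable facts, in order:
After 1 step:
- HB = √67
- MK = √199
- NF = √149
- NG ≈ 12.93
- ∠HMN = 112.02°
- ∠HNM = 52.62°
- ∠MHN = 15.36°
After 2 steps:
- BA = 2·√23
- ∠BHN = 12.22°
- ∠FNH = 55.01°
- ∠GNH = 22.5°
- ∠HBN = 47.78°
- ∠HFN = 34.99°
- ∠HGN = 22.5°
- ∠KMN = 52.95°
- ∠MKN = 7.05°
After 3 steps:
- ∠ABH = 31.42°
- ∠BAH = 58.58°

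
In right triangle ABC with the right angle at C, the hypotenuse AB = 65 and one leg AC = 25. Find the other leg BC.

BC = sqrt(65^2 - 25^2) = sqrt(3600) = 60

60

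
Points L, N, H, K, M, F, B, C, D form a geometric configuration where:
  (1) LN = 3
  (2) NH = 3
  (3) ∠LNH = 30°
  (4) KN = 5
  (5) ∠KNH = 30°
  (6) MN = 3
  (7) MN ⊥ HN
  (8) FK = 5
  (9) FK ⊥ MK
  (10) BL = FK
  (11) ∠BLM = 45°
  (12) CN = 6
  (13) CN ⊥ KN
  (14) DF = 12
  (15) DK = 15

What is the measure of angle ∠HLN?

Step 1: By the law of cosines on triangle LNH: LH² = 3² + 3² − 2·3·3·cos(30°) = 2.41, so LH ≈ 1.55.
Step 2: By the inverse law of cosines on triangle HLN: cos(∠HLN) = (1.55² + 3² − 3²) / (2·1.55·3) = 2.41/9.32 = 0.2588, so ∠HLN = 75°.

Therefore, the measure of angle ∠HLN = 75°.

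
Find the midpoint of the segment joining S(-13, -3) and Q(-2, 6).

The midpoint is the point halfway along the segment.
Move half the horizontal distance: -13 + (-2 - -13)/2 = -13 + 11/2 = -15/2
Move half the vertical distance: -3 + (6 - -3)/2 = -3 + 9/2 = 3/2
Midpoint = (-15/2, 3/2)

(-15/2, 3/2)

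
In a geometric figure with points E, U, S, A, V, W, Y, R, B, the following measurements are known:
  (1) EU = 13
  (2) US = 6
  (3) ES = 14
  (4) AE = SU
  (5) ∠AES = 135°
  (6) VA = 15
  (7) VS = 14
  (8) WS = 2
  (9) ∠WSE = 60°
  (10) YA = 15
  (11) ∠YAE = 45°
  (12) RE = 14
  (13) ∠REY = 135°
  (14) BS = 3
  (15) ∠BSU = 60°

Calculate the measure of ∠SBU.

Step 1: By the law of cosines on triangle BSU: BU² = 3² + 6² − 2·3·6·cos(60°) = 27, so BU = 3·√3.
Step 2: By the inverse law of cosines on triangle SBU: cos(∠SBU) = (3² + (3·√3)² − 6²) / (2·3·3·√3) = 0/31.18 = 0, so ∠SBU = 90°.

Therefore, the measure of angle ∠SBU = 90°.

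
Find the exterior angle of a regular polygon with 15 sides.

Each exterior angle of a regular n-gon is 360 / n.
For n = 15: 360 / 15 = 24 degrees.

24 degrees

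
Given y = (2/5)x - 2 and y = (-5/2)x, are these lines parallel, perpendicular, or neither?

Slope of line 1: m1 = 2/5
Slope of line 2: m2 = -5/2
m1 * m2 = (2/5) * (-5/2) = -1 = -1, so the lines are perpendicular.

Perpendicular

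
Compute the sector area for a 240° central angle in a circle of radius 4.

Sector area = π(4²)(2/3) = 32*pi/3

32*pi/3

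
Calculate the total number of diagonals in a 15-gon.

The number of diagonals in an n-gon is n(n - 3)/2.
For n = 15: 15(15 - 3)/2 = 15 × 12 / 2 = 90.

90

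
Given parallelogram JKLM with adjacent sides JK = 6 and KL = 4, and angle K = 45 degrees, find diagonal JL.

Using the law of cosines:
d^2 = 6^2 + 4^2 - 2(6)(4)cos(45 degrees)
d^2 = 36 + 16 - 48*sqrt(2)/2
d^2 = 52 - 24*sqrt(2)
d = 2*sqrt(13 - 6*sqrt(2))

2*sqrt(13 - 6*sqrt(2))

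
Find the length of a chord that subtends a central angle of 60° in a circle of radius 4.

Chord length = 2r sin(θ/2)
= 2 × 4 × sin(60°/2)
= 2 × 4 × sin(30°)
= 4

4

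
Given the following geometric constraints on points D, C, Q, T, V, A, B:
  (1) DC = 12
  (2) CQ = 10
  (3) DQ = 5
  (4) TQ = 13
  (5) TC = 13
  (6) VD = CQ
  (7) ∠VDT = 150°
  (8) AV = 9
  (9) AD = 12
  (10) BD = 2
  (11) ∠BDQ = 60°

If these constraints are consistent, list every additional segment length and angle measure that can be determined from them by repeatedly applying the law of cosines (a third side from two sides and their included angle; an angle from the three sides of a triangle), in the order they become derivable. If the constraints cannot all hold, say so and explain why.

The constraints are consistent. Derivable facts, in order:
After 1 step:
- QB = √19
- ∠ADV = 47.22°
- ∠AVD = 78.14°
- ∠CDQ = 54.9°
- ∠CQD = 100.95°
- ∠CQT = 67.38°
- ∠CTQ = 45.24°
- ∠DAV = 54.64°
- ∠DCQ = 24.15°
- ∠QCT = 67.38°
After 2 steps:
- ∠BQD = 23.41°
- ∠DBQ = 96.59°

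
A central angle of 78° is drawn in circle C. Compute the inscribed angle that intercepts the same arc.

Inscribed angle = 78° / 2 = 39° (inscribed angle theorem).

39°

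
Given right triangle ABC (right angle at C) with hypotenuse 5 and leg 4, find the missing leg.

BC = sqrt(5^2 - 4^2) = sqrt(9) = 3

3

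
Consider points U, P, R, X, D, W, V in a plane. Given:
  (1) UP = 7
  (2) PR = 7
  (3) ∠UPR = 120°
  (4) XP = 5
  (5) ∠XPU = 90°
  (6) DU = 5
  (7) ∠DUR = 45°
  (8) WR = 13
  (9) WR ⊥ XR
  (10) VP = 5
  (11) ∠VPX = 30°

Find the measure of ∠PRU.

Step 1: By the law of cosines on triangle RPU: RU² = 7² + 7² − 2·7·7·cos(120°) = 147, so RU = 7·√3.
Step 2: By the inverse law of cosines on triangle PRU: cos(∠PRU) = (7² + (7·√3)² − 7²) / (2·7·7·√3) = 147/169.74 = 0.866, so ∠PRU = 30°.

Therefore, the measure of angle ∠PRU = 30°.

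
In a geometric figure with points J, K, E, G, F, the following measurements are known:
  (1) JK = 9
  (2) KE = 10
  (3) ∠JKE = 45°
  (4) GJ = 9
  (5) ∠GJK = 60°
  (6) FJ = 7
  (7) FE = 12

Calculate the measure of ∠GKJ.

Step 1: By the law of cosines on triangle KJG: KG² = 9² + 9² − 2·9·9·cos(60°) = 81, so KG = 9.
Step 2: By the inverse law of cosines on triangle GKJ: cos(∠GKJ) = (9² + 9² − 9²) / (2·9·9) = 81/162 = 0.5, so ∠GKJ = 60°.

Therefore, the measure of angle ∠GKJ = 60°.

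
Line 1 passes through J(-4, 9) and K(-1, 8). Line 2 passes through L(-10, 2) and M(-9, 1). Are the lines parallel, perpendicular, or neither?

Slope of line 1: m1 = (8 - 9)/(-1 - -4) = -1/3 = -1/3
Slope of line 2: m2 = (1 - 2)/(-9 - -10) = -1/1 = -1
m1 != m2 (-1/3 != -1), so not parallel.
m1 * m2 = (-1/3) * (-1) = 1/3 != -1, so not perpendicular.
The lines are neither parallel nor perpendicular.

Neither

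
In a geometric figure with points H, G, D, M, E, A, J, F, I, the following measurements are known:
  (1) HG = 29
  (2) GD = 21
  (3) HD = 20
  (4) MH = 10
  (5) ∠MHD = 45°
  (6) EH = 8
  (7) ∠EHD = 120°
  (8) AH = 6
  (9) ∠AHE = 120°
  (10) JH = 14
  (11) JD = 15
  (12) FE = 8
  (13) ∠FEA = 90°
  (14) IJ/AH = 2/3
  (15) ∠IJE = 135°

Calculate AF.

Step 1: By the law of cosines on triangle EHA: EA² = 8² + 6² − 2·8·6·cos(120°) = 148, so EA = 2·√37.
Step 2: By the law of cosines on triangle AEF: AF² = (2·√37)² + 8² − 2·2·√37·8·cos(90°) = 212, so AF = 2·√53.

Therefore, the length of AF = 2·√53.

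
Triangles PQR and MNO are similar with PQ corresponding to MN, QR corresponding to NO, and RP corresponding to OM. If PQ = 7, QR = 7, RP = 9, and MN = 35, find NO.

Since the triangles are similar, the ratio of corresponding sides is constant.
Scale factor k = MN / PQ = 35 / 7 = 5
NO = k * QR = 5 * 7 = 35

35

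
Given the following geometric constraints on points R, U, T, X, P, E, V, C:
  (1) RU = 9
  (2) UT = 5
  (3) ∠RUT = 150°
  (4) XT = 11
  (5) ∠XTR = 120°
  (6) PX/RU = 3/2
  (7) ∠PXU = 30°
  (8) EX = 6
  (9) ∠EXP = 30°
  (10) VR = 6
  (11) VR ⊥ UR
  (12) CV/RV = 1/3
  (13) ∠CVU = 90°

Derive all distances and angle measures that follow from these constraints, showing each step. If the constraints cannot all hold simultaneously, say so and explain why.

The constraints are consistent.

From the given relations:
  PX = 3/2·RU = 3/2·9 ≈ 13.5
  CV = 1/3·RV = 1/3·6 = 2

Step 1: From RU = 9, UT = 5, and ∠RUT = 150°, by the law of cosines:
  RT² = RU² + UT² - 2·RU·UT·cos(150°) = 81 + 25 + 77.94 = 183.9
  RT ≈ 13.56

Step 2: From UR = 9, RV = 6, and ∠URV = 90°, by the law of cosines:
  UV² = UR² + RV² - 2·UR·RV·cos(90°) = 81 + 36 - 0 = 117
  UV = 3·√13

Step 3: From PX = 13.5, XE = 6, and ∠PXE = 30°, by the law of cosines:
  PE² = PX² + XE² - 2·PX·XE·cos(30°) = 182.2 + 36 - 140.3 = 77.95
  PE ≈ 8.83

Step 4: From RT = 13.56, TX = 11, and ∠RTX = 120°, by the law of cosines:
  RX² = RT² + TX² - 2·RT·TX·cos(120°) = 183.9 + 121 + 149.2 = 454.1
  RX ≈ 21.31

Step 5: From UV = 3·√13, VC = 2, and ∠UVC = 90°, by the law of cosines:
  UC² = UV² + VC² - 2·UV·VC·cos(90°) = 117 + 4 - 0 = 121
  UC = 11

Step 6: From RT = 13.56, RU = 9, TU = 5, by the inverse law of cosines:
  cos(∠TRU) = (RT² + RU² - TU²) / (2·RT·RU)
  ∠TRU = 10.62°

Step 7: From UR = 9, UV = 3·√13, RV = 6, by the inverse law of cosines:
  cos(∠RUV) = (UR² + UV² - RV²) / (2·UR·UV)
  ∠RUV = 33.69°

Step 8: From TR = 13.56, TU = 5, RU = 9, by the inverse law of cosines:
  cos(∠RTU) = (TR² + TU² - RU²) / (2·TR·TU)
  ∠RTU = 19.38°

Step 9: From PE = 8.83, PX = 13.5, EX = 6, by the inverse law of cosines:
  cos(∠EPX) = (PE² + PX² - EX²) / (2·PE·PX)
  ∠EPX = 19.86°

Step 10: From EP = 8.83, EX = 6, PX = 13.5, by the inverse law of cosines:
  cos(∠PEX) = (EP² + EX² - PX²) / (2·EP·EX)
  ∠PEX = 130.14°

Step 11: From VR = 6, VU = 3·√13, RU = 9, by the inverse law of cosines:
  cos(∠RVU) = (VR² + VU² - RU²) / (2·VR·VU)
  ∠RVU = 56.31°

Step 12: From RT = 13.56, RX = 21.31, TX = 11, by the inverse law of cosines:
  cos(∠TRX) = (RT² + RX² - TX²) / (2·RT·RX)
  ∠TRX = 26.55°

Step 13: From UC = 11, UV = 3·√13, CV = 2, by the inverse law of cosines:
  cos(∠CUV) = (UC² + UV² - CV²) / (2·UC·UV)
  ∠CUV = 10.48°

Step 14: From XR = 21.31, XT = 11, RT = 13.56, by the inverse law of cosines:
  cos(∠RXT) = (XR² + XT² - RT²) / (2·XR·XT)
  ∠RXT = 33.45°

Step 15: From CU = 11, CV = 2, UV = 3·√13, by the inverse law of cosines:
  cos(∠UCV) = (CU² + CV² - UV²) / (2·CU·CV)
  ∠UCV = 79.52°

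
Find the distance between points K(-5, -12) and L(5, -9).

The horizontal distance is |5 - -5| = 10 and the vertical distance is |-9 - -12| = 3.
By the Pythagorean theorem, d = sqrt(10^2 + 3^2) = sqrt(109).

sqrt(109)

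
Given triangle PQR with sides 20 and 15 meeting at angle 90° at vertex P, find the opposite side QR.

Since angle P = 90°, this is a right triangle and the law of cosines reduces to the Pythagorean theorem.
QR^2 = 20^2 + 15^2 = 625
QR = 25

25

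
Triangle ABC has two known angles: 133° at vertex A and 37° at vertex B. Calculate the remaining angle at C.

By the triangle angle sum property, the three interior angles of any triangle add up to 180°.
We know angle A = 133° and angle B = 37°, so their sum is 170°.
Therefore angle C = 180° - 170° = 10°.

10 degrees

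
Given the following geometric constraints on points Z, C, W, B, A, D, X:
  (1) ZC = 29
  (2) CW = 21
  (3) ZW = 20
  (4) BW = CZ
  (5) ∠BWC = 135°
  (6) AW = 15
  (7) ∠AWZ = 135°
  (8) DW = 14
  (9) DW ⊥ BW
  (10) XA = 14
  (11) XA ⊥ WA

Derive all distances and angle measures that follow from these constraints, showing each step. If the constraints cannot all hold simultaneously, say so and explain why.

The constraints are consistent.

From the given relations:
  BW = CZ = 29

Step 1: From ZW = 20, WA = 15, and ∠ZWA = 135°, by the law of cosines:
  ZA² = ZW² + WA² - 2·ZW·WA·cos(135°) = 400 + 225 + 424.3 = 1049
  ZA ≈ 32.39

Step 2: From CW = 21, WB = 29, and ∠CWB = 135°, by the law of cosines:
  CB² = CW² + WB² - 2·CW·WB·cos(135°) = 441 + 841 + 861.3 = 2143
  CB ≈ 46.3

Step 3: From WA = 15, AX = 14, and ∠WAX = 90°, by the law of cosines:
  WX² = WA² + AX² - 2·WA·AX·cos(90°) = 225 + 196 - 0 = 421
  WX ≈ 20.52

Step 4: From BW = 29, WD = 14, and ∠BWD = 90°, by the law of cosines:
  BD² = BW² + WD² - 2·BW·WD·cos(90°) = 841 + 196 - 0 = 1037
  BD ≈ 32.2

Step 5: From ZC = 29, ZW = 20, CW = 21, by the inverse law of cosines:
  cos(∠CZW) = (ZC² + ZW² - CW²) / (2·ZC·ZW)
  ∠CZW = 46.4°

Step 6: From CW = 21, CZ = 29, WZ = 20, by the inverse law of cosines:
  cos(∠WCZ) = (CW² + CZ² - WZ²) / (2·CW·CZ)
  ∠WCZ = 43.6°

Step 7: From WC = 21, WZ = 20, CZ = 29, by the inverse law of cosines:
  cos(∠CWZ) = (WC² + WZ² - CZ²) / (2·WC·WZ)
  ∠CWZ = 90°

Step 8: From ZA = 32.39, ZW = 20, AW = 15, by the inverse law of cosines:
  cos(∠AZW) = (ZA² + ZW² - AW²) / (2·ZA·ZW)
  ∠AZW = 19.11°

Step 9: From CB = 46.3, CW = 21, BW = 29, by the inverse law of cosines:
  cos(∠BCW) = (CB² + CW² - BW²) / (2·CB·CW)
  ∠BCW = 26.29°

Step 10: From WA = 15, WX = 20.52, AX = 14, by the inverse law of cosines:
  cos(∠AWX) = (WA² + WX² - AX²) / (2·WA·WX)
  ∠AWX = 43.03°

Step 11: From BC = 46.3, BW = 29, CW = 21, by the inverse law of cosines:
  cos(∠CBW) = (BC² + BW² - CW²) / (2·BC·BW)
  ∠CBW = 18.71°

Step 12: From BD = 32.2, BW = 29, DW = 14, by the inverse law of cosines:
  cos(∠DBW) = (BD² + BW² - DW²) / (2·BD·BW)
  ∠DBW = 25.77°

Step 13: From AW = 15, AZ = 32.39, WZ = 20, by the inverse law of cosines:
  cos(∠WAZ) = (AW² + AZ² - WZ²) / (2·AW·AZ)
  ∠WAZ = 25.89°

Step 14: From DB = 32.2, DW = 14, BW = 29, by the inverse law of cosines:
  cos(∠BDW) = (DB² + DW² - BW²) / (2·DB·DW)
  ∠BDW = 64.23°

Step 15: From XA = 14, XW = 20.52, AW = 15, by the inverse law of cosines:
  cos(∠AXW) = (XA² + XW² - AW²) / (2·XA·XW)
  ∠AXW = 46.97°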